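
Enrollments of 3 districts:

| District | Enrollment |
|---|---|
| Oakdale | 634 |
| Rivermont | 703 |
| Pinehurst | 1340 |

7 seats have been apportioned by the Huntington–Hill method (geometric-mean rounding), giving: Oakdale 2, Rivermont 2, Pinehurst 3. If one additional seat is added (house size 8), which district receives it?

Priority for the next seat is population ÷ (√(s·(s+1))).
Priorities: Oakdale 258.829, Rivermont 286.999, Pinehurst 386.825.
Highest priority: Pinehurst.

Pinehurst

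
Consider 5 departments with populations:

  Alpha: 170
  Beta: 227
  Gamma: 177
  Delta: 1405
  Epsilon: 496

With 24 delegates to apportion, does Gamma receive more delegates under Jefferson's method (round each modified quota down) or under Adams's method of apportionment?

Adams

Jefferson: Alpha 1, Beta 2, Gamma 1, Delta 15, Epsilon 5.
Adams: Alpha 2, Beta 2, Gamma 2, Delta 13, Epsilon 5.
Gamma gets 1 under Jefferson and 2 under Adams.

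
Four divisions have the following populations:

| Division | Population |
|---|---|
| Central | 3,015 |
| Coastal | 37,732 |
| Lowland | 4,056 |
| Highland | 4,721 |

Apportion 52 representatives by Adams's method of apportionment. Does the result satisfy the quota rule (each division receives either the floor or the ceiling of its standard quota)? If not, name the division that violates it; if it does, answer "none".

Coastal

Standard quotas: Central 3.166, Coastal 39.618, Lowland 4.259, Highland 4.957.
Adams allocation: Central 4, Coastal 38, Lowland 5, Highland 5.
Coastal has quota 39.618 (lower 39, upper 40) but receives 38 — outside the quota interval.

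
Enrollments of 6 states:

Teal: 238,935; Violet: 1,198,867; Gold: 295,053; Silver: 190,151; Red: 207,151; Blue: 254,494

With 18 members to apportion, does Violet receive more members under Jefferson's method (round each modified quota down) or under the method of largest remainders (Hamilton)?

Jefferson: Teal 2, Violet 10, Gold 2, Silver 1, Red 1, Blue 2.
Hamilton: Teal 2, Violet 9, Gold 2, Silver 1, Red 2, Blue 2.
Violet gets 10 under Jefferson and 9 under Hamilton.

Jefferson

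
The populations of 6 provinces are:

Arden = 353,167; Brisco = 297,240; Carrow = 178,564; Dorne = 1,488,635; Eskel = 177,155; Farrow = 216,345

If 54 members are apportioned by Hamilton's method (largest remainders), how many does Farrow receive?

Standard divisor: 2711106 ÷ 54 ≈ 50205.667.
Standard quotas: Arden 7.0344, Brisco 5.9204, Carrow 3.5567, Dorne 29.6507, Eskel 3.5286, Farrow 4.3092.
Lower quotas: Arden 7, Brisco 5, Carrow 3, Dorne 29, Eskel 3, Farrow 4 (sum 51, leaving 3 seats).
Remainders in descending order: Brisco 0.9204, Dorne 0.6507, Carrow 0.5567, Eskel 0.5286, Farrow 0.3092, Arden 0.0344.
The surplus seats go to Brisco, Dorne, Carrow.
Farrow receives 4.

4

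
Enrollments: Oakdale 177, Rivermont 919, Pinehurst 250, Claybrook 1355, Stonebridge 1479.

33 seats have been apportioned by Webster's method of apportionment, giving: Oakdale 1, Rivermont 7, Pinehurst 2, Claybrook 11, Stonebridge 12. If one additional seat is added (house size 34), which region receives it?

Rivermont

Priority for the next seat is population ÷ (current seats + 0.5).
Priorities: Oakdale 118.000, Rivermont 122.533, Pinehurst 100.000, Claybrook 117.826, Stonebridge 118.320.
Highest priority: Rivermont.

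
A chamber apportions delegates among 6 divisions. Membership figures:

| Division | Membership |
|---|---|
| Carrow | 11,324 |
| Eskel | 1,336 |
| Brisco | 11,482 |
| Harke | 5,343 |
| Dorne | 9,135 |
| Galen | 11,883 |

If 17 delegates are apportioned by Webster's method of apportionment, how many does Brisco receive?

4

Standard divisor 50503/17 ≈ 2970.765; standard quotas: Carrow 3.812, Eskel 0.450, Brisco 3.865, Harke 1.799, Dorne 3.075, Galen 4.000.
Rounding to the nearest integer gives Carrow 4, Eskel 0, Brisco 4, Harke 2, Dorne 3, Galen 4 — total 17, matching the house size, so no adjustment is needed.
Brisco receives 4.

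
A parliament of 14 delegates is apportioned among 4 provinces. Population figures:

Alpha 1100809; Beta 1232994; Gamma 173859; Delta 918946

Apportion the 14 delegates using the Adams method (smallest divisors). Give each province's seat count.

Alpha: 4, Beta: 5, Gamma: 1, Delta: 4

Standard divisor 3426608/14 ≈ 244757.714; standard quotas: Alpha 4.498, Beta 5.038, Gamma 0.710, Delta 3.755.
Rounding up gives 5, 6, 1, 4 = 16 seats, so the divisor must be adjusted.
With modified divisor 290800: modified quotas Alpha 3.785, Beta 4.240, Gamma 0.598, Delta 3.160.
Rounding up: Alpha 4, Beta 5, Gamma 1, Delta 4 (total 14).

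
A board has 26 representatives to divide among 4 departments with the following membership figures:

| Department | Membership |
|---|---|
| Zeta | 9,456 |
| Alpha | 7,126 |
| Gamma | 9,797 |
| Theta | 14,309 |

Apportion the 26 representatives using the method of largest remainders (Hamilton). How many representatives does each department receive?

Zeta: 6, Alpha: 5, Gamma: 6, Theta: 9

Total 40688; standard divisor 40688/26 ≈ 1564.923.
Standard quotas: Zeta 6.0425, Alpha 4.5536, Gamma 6.2604, Theta 9.1436.
Lower quotas: Zeta 6, Alpha 4, Gamma 6, Theta 9 (sum 25, leaving 1 seat).
Remainders in descending order: Alpha 0.5536, Gamma 0.2604, Theta 0.1436, Zeta 0.0425.
Largest remainder: Alpha receives the extra seat.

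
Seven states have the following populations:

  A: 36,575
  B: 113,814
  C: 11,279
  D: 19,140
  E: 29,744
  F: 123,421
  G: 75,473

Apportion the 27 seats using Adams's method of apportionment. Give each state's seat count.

Standard divisor 409446/27 ≈ 15164.667; standard quotas: A 2.412, B 7.505, C 0.744, D 1.262, E 1.961, F 8.139, G 4.977.
Rounding up gives 3, 8, 1, 2, 2, 9, 5 = 30 seats, so the divisor must be adjusted.
With modified divisor 18000: modified quotas A 2.032, B 6.323, C 0.627, D 1.063, E 1.652, F 6.857, G 4.193.
Rounding up: A 3, B 7, C 1, D 2, E 2, F 7, G 5 (total 27).

A 3, B 7, C 1, D 2, E 2, F 7, G 5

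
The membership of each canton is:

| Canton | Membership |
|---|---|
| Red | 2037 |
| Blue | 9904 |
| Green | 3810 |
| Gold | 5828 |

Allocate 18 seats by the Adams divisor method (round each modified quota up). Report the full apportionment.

Standard divisor 21579/18 ≈ 1198.833; standard quotas: Red 1.699, Blue 8.261, Green 3.178, Gold 4.861.
Rounding up gives 2, 9, 4, 5 = 20 seats, so the divisor must be adjusted.
With modified divisor 1300: modified quotas Red 1.567, Blue 7.618, Green 2.931, Gold 4.483.
Rounding up: Red 2, Blue 8, Green 3, Gold 5 (total 18).

Red 2, Blue 8, Green 3, Gold 5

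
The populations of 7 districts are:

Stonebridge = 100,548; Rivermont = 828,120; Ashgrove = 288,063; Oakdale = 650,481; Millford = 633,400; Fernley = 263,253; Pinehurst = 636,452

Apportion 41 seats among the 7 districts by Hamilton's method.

Standard divisor: 3400317 ÷ 41 ≈ 82934.561.
Standard quotas: Stonebridge 1.2124, Rivermont 9.9852, Ashgrove 3.4734, Oakdale 7.8433, Millford 7.6373, Fernley 3.1742, Pinehurst 7.6741.
Lower quotas: Stonebridge 1, Rivermont 9, Ashgrove 3, Oakdale 7, Millford 7, Fernley 3, Pinehurst 7 (sum 37, leaving 4 seats).
Remainders in descending order: Rivermont 0.9852, Oakdale 0.8433, Pinehurst 0.6741, Millford 0.6373, Ashgrove 0.4734, Stonebridge 0.2124, Fernley 0.1742.
The surplus seats go to Rivermont, Oakdale, Pinehurst, Millford.

Stonebridge 1, Rivermont 10, Ashgrove 3, Oakdale 8, Millford 8, Fernley 3, Pinehurst 8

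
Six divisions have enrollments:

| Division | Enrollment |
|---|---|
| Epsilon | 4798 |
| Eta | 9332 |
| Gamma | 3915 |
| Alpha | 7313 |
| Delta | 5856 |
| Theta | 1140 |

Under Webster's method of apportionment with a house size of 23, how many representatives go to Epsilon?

Standard divisor 32354/23 ≈ 1406.696; standard quotas: Epsilon 3.411, Eta 6.634, Gamma 2.783, Alpha 5.199, Delta 4.163, Theta 0.810.
Rounding to the nearest integer gives Epsilon 3, Eta 7, Gamma 3, Alpha 5, Delta 4, Theta 1 — total 23, matching the house size, so no adjustment is needed.
Epsilon receives 3.

3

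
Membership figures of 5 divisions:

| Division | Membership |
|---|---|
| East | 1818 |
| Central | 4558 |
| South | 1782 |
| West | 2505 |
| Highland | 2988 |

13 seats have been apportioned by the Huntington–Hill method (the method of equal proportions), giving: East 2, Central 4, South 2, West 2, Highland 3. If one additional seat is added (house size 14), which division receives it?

West

Priority for the next seat is population ÷ (√(s·(s+1))).
Priorities: East 742.195, Central 1019.200, South 727.498, West 1022.662, Highland 862.561.
Highest priority: West.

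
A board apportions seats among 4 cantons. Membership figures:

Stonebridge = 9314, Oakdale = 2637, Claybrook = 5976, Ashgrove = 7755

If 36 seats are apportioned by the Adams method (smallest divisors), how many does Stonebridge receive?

Standard divisor 25682/36 ≈ 713.389; standard quotas: Stonebridge 13.056, Oakdale 3.696, Claybrook 8.377, Ashgrove 10.871.
Rounding up gives 14, 4, 9, 11 = 38 seats, so the divisor must be adjusted.
With modified divisor 760: modified quotas Stonebridge 12.255, Oakdale 3.470, Claybrook 7.863, Ashgrove 10.204.
Rounding up: Stonebridge 13, Oakdale 4, Claybrook 8, Ashgrove 11 (total 36).
Stonebridge receives 13.

13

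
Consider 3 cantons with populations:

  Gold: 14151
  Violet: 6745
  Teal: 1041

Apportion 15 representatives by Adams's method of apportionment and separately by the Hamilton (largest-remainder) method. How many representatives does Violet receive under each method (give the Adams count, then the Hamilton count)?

5 and 4

Adams: Gold 9, Violet 5, Teal 1.
Hamilton: Gold 10, Violet 4, Teal 1.
Violet gets 5 under Adams and 4 under Hamilton.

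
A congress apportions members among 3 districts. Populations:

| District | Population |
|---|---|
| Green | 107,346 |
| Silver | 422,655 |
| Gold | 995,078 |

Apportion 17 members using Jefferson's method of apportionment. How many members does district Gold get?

11

Standard divisor 1525079/17 ≈ 89710.529; standard quotas: Green 1.197, Silver 4.711, Gold 11.092.
Rounding down gives 1, 4, 11 = 16 seats, so the divisor must be adjusted.
With modified divisor 83700: modified quotas Green 1.283, Silver 5.050, Gold 11.889.
Rounding down: Green 1, Silver 5, Gold 11 (total 17).
Gold receives 11.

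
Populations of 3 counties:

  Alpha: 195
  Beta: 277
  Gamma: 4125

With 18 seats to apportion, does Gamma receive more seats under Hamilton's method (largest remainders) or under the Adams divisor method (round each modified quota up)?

Hamilton: Alpha 1, Beta 1, Gamma 16.
Adams: Alpha 1, Beta 2, Gamma 15.
Gamma gets 16 under Hamilton and 15 under Adams.

Hamilton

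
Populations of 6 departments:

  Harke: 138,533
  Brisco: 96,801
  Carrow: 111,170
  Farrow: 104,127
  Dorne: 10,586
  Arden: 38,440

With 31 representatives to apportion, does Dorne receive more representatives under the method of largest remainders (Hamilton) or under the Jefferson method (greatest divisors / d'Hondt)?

Hamilton: Harke 9, Brisco 6, Carrow 7, Farrow 6, Dorne 1, Arden 2.
Jefferson: Harke 9, Brisco 6, Carrow 7, Farrow 7, Dorne 0, Arden 2.
Dorne gets 1 under Hamilton and 0 under Jefferson.

Hamilton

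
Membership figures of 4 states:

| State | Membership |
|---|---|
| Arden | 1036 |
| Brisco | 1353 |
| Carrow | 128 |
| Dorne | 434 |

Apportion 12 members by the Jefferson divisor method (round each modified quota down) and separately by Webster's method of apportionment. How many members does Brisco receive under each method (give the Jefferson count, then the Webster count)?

Jefferson: Arden 4, Brisco 6, Carrow 0, Dorne 2.
Webster: Arden 4, Brisco 5, Carrow 1, Dorne 2.
Brisco gets 6 under Jefferson and 5 under Webster.

6 and 5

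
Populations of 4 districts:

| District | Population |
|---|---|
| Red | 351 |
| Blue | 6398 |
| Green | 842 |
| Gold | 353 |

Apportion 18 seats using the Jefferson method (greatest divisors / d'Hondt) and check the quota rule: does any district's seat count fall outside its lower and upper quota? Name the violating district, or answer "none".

Blue

Standard quotas: Red 0.795, Blue 14.497, Green 1.908, Gold 0.800.
Jefferson allocation: Red 0, Blue 16, Green 2, Gold 0.
Blue has quota 14.497 (lower 14, upper 15) but receives 16 — outside the quota interval.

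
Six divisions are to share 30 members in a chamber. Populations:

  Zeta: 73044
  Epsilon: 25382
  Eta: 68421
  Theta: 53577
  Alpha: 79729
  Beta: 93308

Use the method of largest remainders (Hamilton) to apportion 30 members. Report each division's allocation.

Zeta: 6, Epsilon: 2, Eta: 5, Theta: 4, Alpha: 6, Beta: 7

Standard divisor: 393461 ÷ 30 ≈ 13115.367.
Standard quotas: Zeta 5.5693, Epsilon 1.9353, Eta 5.2169, Theta 4.0851, Alpha 6.0791, Beta 7.1144.
Lower quotas: Zeta 5, Epsilon 1, Eta 5, Theta 4, Alpha 6, Beta 7 (sum 28, leaving 2 seats).
Remainders in descending order: Epsilon 0.9353, Zeta 0.5693, Eta 0.2169, Beta 0.1144, Theta 0.0851, Alpha 0.0791.
Largest remainders: Epsilon, Zeta receive the extra seats.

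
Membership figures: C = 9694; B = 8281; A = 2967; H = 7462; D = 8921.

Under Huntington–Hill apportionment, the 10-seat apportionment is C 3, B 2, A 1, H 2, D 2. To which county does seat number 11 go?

Priority for the next seat is population ÷ (√(s·(s+1))).
Priorities: C 2798.417, B 3380.704, A 2097.986, H 3046.349, D 3641.983.
Highest priority: D.

D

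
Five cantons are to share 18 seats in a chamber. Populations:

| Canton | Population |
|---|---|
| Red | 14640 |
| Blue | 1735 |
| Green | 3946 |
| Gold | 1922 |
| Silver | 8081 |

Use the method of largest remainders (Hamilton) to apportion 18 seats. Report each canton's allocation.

Red: 9; Blue: 1; Green: 2; Gold: 1; Silver: 5

The standard divisor is 30324/18 ≈ 1684.667.
Standard quotas: Red 8.6901, Blue 1.0299, Green 2.3423, Gold 1.1409, Silver 4.7968.
Lower quotas: Red 8, Blue 1, Green 2, Gold 1, Silver 4 (sum 16, leaving 2 seats).
Remainders in descending order: Silver 0.7968, Red 0.6901, Green 0.3423, Gold 0.1409, Blue 0.0299.
The surplus seats go to Silver, Red.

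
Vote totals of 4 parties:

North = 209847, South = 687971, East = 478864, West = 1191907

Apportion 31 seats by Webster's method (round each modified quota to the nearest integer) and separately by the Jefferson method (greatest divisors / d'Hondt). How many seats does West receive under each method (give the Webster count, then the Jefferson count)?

Webster: North 3, South 8, East 6, West 14.
Jefferson: North 2, South 8, East 6, West 15.
West gets 14 under Webster and 15 under Jefferson.

14 and 15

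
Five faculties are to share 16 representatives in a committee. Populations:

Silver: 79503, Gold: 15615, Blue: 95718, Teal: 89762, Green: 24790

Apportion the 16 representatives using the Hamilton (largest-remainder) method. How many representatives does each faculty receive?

Silver: 4; Gold: 1; Blue: 5; Teal: 5; Green: 1

The standard divisor is 305388/16 ≈ 19086.75.
Standard quotas: Silver 4.1654, Gold 0.8181, Blue 5.0149, Teal 4.7028, Green 1.2988.
Lower quotas: Silver 4, Gold 0, Blue 5, Teal 4, Green 1 (sum 14, leaving 2 seats).
Remainders in descending order: Gold 0.8181, Teal 0.7028, Green 0.2988, Silver 0.1654, Blue 0.0149.
The surplus seats go to Gold, Teal.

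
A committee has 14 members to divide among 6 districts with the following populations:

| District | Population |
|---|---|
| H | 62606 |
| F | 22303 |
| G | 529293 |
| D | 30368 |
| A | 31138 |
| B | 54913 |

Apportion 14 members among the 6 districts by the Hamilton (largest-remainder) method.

The standard divisor is 730621/14 ≈ 52187.214.
Standard quotas: H 1.1996, F 0.4274, G 10.1422, D 0.5819, A 0.5967, B 1.0522.
Lower quotas: H 1, F 0, G 10, D 0, A 0, B 1 (sum 12, leaving 2 seats).
Remainders in descending order: A 0.5967, D 0.5819, F 0.4274, H 0.1996, G 0.1422, B 0.0522.
Largest remainders: A, D receive the extra seats.

H: 1, F: 0, G: 10, D: 1, A: 1, B: 1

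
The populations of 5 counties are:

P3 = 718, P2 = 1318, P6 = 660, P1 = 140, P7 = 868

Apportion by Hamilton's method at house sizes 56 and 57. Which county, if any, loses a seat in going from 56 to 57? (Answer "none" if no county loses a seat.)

At 56 seats: P3 11, P2 20, P6 10, P1 2, P7 13.
At 57 seats: P3 11, P2 20, P6 10, P1 2, P7 14.
No county's allocation decreased.

none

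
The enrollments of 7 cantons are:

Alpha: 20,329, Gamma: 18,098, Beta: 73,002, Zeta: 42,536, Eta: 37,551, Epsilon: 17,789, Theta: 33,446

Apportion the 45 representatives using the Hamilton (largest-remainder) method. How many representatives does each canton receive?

Alpha: 4, Gamma: 3, Beta: 14, Zeta: 8, Eta: 7, Epsilon: 3, Theta: 6

Standard divisor: 242751 ÷ 45 ≈ 5394.467.
Standard quotas: Alpha 3.7685, Gamma 3.3549, Beta 13.5328, Zeta 7.8851, Eta 6.9610, Epsilon 3.2976, Theta 6.2001.
Lower quotas: Alpha 3, Gamma 3, Beta 13, Zeta 7, Eta 6, Epsilon 3, Theta 6 (sum 41, leaving 4 seats).
Remainders in descending order: Eta 0.9610, Zeta 0.8851, Alpha 0.7685, Beta 0.5328, Gamma 0.3549, Epsilon 0.2976, Theta 0.2001.
Largest remainders: Eta, Zeta, Alpha, Beta receive the extra seats.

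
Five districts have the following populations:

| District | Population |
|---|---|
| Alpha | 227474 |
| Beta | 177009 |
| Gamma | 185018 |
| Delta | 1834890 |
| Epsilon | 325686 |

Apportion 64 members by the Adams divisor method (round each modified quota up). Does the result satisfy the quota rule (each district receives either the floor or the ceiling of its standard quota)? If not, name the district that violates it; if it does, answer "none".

Standard quotas: Alpha 5.294, Beta 4.119, Gamma 4.306, Delta 42.702, Epsilon 7.579.
Adams allocation: Alpha 6, Beta 4, Gamma 5, Delta 41, Epsilon 8.
Delta has quota 42.702 (lower 42, upper 43) but receives 41 — outside the quota interval.

Delta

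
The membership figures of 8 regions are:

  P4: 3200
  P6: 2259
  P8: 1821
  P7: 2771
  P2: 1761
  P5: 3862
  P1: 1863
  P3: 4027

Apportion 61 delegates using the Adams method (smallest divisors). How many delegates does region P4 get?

9

Standard divisor 21564/61 ≈ 353.508; standard quotas: P4 9.052, P6 6.390, P8 5.151, P7 7.839, P2 4.981, P5 10.925, P1 5.270, P3 11.392.
Rounding up gives 10, 7, 6, 8, 5, 11, 6, 12 = 65 seats, so the divisor must be adjusted.
With modified divisor 375: modified quotas P4 8.533, P6 6.024, P8 4.856, P7 7.389, P2 4.696, P5 10.299, P1 4.968, P3 10.739.
Rounding up: P4 9, P6 7, P8 5, P7 8, P2 5, P5 11, P1 5, P3 11 (total 61).
P4 receives 9.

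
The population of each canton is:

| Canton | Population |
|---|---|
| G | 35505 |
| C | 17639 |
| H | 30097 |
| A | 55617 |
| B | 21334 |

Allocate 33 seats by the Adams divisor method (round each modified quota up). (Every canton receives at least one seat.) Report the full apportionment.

Standard divisor 160192/33 ≈ 4854.303; standard quotas: G 7.314, C 3.634, H 6.200, A 11.457, B 4.395.
Rounding up gives 8, 4, 7, 12, 5 = 36 seats, so the divisor must be adjusted.
With modified divisor 5200: modified quotas G 6.828, C 3.392, H 5.788, A 10.696, B 4.103.
Rounding up: G 7, C 4, H 6, A 11, B 5 (total 33).

G: 7, C: 4, H: 6, A: 11, B: 5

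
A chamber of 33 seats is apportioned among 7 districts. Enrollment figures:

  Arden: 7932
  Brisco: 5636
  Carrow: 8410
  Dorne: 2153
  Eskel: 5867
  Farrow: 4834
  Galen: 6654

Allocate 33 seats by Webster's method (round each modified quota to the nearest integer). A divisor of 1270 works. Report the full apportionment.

Arden 6, Brisco 4, Carrow 7, Dorne 2, Eskel 5, Farrow 4, Galen 5

With modified divisor 1270: modified quotas Arden 6.246, Brisco 4.438, Carrow 6.622, Dorne 1.695, Eskel 4.620, Farrow 3.806, Galen 5.239.
Rounding to the nearest integer: Arden 6, Brisco 4, Carrow 7, Dorne 2, Eskel 5, Farrow 4, Galen 5 (total 33).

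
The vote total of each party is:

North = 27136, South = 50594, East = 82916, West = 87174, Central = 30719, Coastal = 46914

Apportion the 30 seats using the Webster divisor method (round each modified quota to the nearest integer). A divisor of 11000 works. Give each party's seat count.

With modified divisor 11000: modified quotas North 2.467, South 4.599, East 7.538, West 7.925, Central 2.793, Coastal 4.265.
Rounding to the nearest integer: North 2, South 5, East 8, West 8, Central 3, Coastal 4 (total 30).

North: 2; South: 5; East: 8; West: 8; Central: 3; Coastal: 4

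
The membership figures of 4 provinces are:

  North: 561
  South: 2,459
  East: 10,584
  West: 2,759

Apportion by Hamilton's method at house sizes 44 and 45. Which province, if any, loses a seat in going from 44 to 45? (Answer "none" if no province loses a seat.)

North

At 44 seats: North 2, South 7, East 28, West 7.
At 45 seats: North 1, South 7, East 29, West 8.
North drops from 2 to 1.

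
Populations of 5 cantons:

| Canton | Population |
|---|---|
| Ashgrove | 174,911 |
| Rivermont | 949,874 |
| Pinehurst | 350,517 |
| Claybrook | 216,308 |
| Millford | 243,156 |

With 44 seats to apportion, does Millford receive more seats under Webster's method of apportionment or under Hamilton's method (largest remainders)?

Webster

Webster: Ashgrove 4, Rivermont 21, Pinehurst 8, Claybrook 5, Millford 6.
Hamilton: Ashgrove 4, Rivermont 22, Pinehurst 8, Claybrook 5, Millford 5.
Millford gets 6 under Webster and 5 under Hamilton.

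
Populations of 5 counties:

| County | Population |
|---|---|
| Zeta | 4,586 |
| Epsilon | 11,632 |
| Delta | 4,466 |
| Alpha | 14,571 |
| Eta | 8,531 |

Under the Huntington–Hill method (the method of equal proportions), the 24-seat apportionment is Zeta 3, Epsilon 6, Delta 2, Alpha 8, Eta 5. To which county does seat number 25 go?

Delta

Priority for the next seat is population ÷ (√(s·(s+1))).
Priorities: Zeta 1323.864, Epsilon 1794.857, Delta 1823.237, Alpha 1717.209, Eta 1557.540.
Highest priority: Delta.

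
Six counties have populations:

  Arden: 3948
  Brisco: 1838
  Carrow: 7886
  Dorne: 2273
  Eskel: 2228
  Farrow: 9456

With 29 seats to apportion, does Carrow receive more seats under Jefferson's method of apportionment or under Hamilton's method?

Jefferson: Arden 4, Brisco 2, Carrow 9, Dorne 2, Eskel 2, Farrow 10.
Hamilton: Arden 4, Brisco 2, Carrow 8, Dorne 3, Eskel 2, Farrow 10.
Carrow gets 9 under Jefferson and 8 under Hamilton.

Jefferson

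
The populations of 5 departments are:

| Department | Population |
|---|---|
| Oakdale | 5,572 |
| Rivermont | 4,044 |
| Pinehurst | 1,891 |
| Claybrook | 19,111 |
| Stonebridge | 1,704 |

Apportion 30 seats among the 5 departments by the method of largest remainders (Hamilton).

Oakdale=5; Rivermont=4; Pinehurst=2; Claybrook=18; Stonebridge=1

The standard divisor is 32322/30 ≈ 1077.4.
Standard quotas: Oakdale 5.1717, Rivermont 3.7535, Pinehurst 1.7552, Claybrook 17.7381, Stonebridge 1.5816.
Lower quotas: Oakdale 5, Rivermont 3, Pinehurst 1, Claybrook 17, Stonebridge 1 (sum 27, leaving 3 seats).
Remainders in descending order: Pinehurst 0.7552, Rivermont 0.7535, Claybrook 0.7381, Stonebridge 0.5816, Oakdale 0.1717.
Largest remainders: Pinehurst, Rivermont, Claybrook receive the extra seats.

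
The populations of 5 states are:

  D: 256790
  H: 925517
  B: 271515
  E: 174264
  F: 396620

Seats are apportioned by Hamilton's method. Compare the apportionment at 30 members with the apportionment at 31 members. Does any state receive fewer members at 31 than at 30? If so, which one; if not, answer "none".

At 30 seats: D 4, H 14, B 4, E 2, F 6.
At 31 seats: D 4, H 14, B 4, E 3, F 6.
No state's allocation decreased.

none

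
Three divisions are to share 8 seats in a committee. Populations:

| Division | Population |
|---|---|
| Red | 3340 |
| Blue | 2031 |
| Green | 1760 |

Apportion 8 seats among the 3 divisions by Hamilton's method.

Total 7131; standard divisor 7131/8 ≈ 891.375.
Standard quotas: Red 3.747, Blue 2.279, Green 1.974.
Lower quotas: Red 3, Blue 2, Green 1 (sum 6, leaving 2 seats).
Remainders in descending order: Green 0.974, Red 0.747, Blue 0.279.
The surplus seats go to Green, Red.

Red: 4, Blue: 2, Green: 2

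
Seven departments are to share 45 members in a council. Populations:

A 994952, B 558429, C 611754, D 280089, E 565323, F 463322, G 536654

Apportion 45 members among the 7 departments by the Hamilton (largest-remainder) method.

A 11, B 6, C 7, D 3, E 7, F 5, G 6

The standard divisor is 4010523/45 ≈ 89122.733.
Standard quotas: A 11.1638, B 6.2658, C 6.8642, D 3.1427, E 6.3432, F 5.1987, G 6.0215.
Lower quotas: A 11, B 6, C 6, D 3, E 6, F 5, G 6 (sum 43, leaving 2 seats).
Remainders in descending order: C 0.8642, E 0.3432, B 0.2658, F 0.1987, A 0.1638, D 0.1427, G 0.0215.
The surplus seats go to C, E.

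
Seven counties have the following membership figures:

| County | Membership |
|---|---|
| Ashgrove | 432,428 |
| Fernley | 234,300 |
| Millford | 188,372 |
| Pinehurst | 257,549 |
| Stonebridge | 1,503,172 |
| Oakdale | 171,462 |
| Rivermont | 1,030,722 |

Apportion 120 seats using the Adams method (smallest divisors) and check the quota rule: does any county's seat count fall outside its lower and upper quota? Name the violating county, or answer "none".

Stonebridge

Standard quotas: Ashgrove 13.591, Fernley 7.364, Millford 5.921, Pinehurst 8.095, Stonebridge 47.245, Oakdale 5.389, Rivermont 32.396.
Adams allocation: Ashgrove 14, Fernley 8, Millford 6, Pinehurst 8, Stonebridge 46, Oakdale 6, Rivermont 32.
Stonebridge has quota 47.245 (lower 47, upper 48) but receives 46 — outside the quota interval.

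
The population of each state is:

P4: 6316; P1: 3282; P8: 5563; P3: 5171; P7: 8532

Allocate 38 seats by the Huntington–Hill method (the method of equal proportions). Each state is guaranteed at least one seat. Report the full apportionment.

With divisor 744: modified quotas P4 8.489, P1 4.411, P8 7.477, P3 6.950, P7 11.468.
Geometric-mean thresholds: P4 √(8·9)=8.485, P1 √(4·5)=4.472, P8 √(7·8)=7.483, P3 √(6·7)=6.481, P7 √(11·12)=11.489.
Each quota rounded against its threshold gives P4 9, P1 4, P8 7, P3 7, P7 11 (total 38).

P4=9, P1=4, P8=7, P3=7, P7=11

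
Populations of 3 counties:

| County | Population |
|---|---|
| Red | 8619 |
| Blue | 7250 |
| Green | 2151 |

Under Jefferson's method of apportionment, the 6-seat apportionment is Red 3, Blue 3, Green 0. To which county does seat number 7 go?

Priority for the next seat is population ÷ (current seats + 1).
Priorities: Red 2154.750, Blue 1812.500, Green 2151.000.
Highest priority: Red.

Red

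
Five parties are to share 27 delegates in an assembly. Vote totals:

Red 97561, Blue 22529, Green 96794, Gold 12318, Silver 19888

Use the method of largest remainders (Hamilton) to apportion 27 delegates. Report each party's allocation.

Standard divisor: 249090 ÷ 27 ≈ 9225.556.
Standard quotas: Red 10.5751, Blue 2.4420, Green 10.4919, Gold 1.3352, Silver 2.1558.
Lower quotas: Red 10, Blue 2, Green 10, Gold 1, Silver 2 (sum 25, leaving 2 seats).
Remainders in descending order: Red 0.5751, Green 0.4919, Blue 0.4420, Gold 0.3352, Silver 0.1558.
The surplus seats go to Red, Green.

Red 11; Blue 2; Green 11; Gold 1; Silver 2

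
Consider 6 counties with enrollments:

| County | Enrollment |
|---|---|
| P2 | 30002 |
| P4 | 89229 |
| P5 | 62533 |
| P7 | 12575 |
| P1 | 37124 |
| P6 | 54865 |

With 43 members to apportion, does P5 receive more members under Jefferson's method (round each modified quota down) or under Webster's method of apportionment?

Jefferson: P2 4, P4 14, P5 10, P7 2, P1 5, P6 8.
Webster: P2 5, P4 13, P5 9, P7 2, P1 6, P6 8.
P5 gets 10 under Jefferson and 9 under Webster.

Jefferson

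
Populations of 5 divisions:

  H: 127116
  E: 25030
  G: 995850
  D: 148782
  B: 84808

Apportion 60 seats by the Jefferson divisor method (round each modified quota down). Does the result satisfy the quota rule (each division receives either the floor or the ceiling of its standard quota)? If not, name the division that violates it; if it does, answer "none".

G

Standard quotas: H 5.520, E 1.087, G 43.248, D 6.461, B 3.683.
Jefferson allocation: H 5, E 1, G 45, D 6, B 3.
G has quota 43.248 (lower 43, upper 44) but receives 45 — outside the quota interval.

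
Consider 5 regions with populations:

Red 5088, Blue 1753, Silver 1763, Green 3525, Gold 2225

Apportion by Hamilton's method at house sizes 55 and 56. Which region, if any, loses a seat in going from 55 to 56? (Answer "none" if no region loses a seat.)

Gold

At 55 seats: Red 19, Blue 7, Silver 7, Green 13, Gold 9.
At 56 seats: Red 20, Blue 7, Silver 7, Green 14, Gold 8.
Gold drops from 9 to 8.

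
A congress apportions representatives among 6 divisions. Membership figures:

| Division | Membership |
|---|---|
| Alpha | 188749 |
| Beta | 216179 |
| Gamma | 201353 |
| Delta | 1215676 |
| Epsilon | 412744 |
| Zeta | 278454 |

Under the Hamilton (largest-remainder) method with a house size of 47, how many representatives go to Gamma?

4

Standard divisor: 2513155 ÷ 47 ≈ 53471.383.
Standard quotas: Alpha 3.5299, Beta 4.0429, Gamma 3.7656, Delta 22.7351, Epsilon 7.7190, Zeta 5.2075.
Lower quotas: Alpha 3, Beta 4, Gamma 3, Delta 22, Epsilon 7, Zeta 5 (sum 44, leaving 3 seats).
Remainders in descending order: Gamma 0.7656, Delta 0.7351, Epsilon 0.7190, Alpha 0.5299, Zeta 0.2075, Beta 0.0429.
Largest remainders: Gamma, Delta, Epsilon receive the extra seats.
Gamma receives 4.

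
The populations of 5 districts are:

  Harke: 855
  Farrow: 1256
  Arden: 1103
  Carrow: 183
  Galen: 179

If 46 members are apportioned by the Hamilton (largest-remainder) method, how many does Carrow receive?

The standard divisor is 3576/46 ≈ 77.739.
Standard quotas: Harke 10.998, Farrow 16.157, Arden 14.188, Carrow 2.354, Galen 2.303.
Lower quotas: Harke 10, Farrow 16, Arden 14, Carrow 2, Galen 2 (sum 44, leaving 2 seats).
Remainders in descending order: Harke 0.998, Carrow 0.354, Galen 0.303, Arden 0.188, Farrow 0.157.
The surplus seats go to Harke, Carrow.
Carrow receives 3.

3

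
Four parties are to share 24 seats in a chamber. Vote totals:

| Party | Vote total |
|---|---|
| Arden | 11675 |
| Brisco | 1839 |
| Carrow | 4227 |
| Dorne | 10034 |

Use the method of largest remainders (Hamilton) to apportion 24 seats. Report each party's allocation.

Arden 10; Brisco 1; Carrow 4; Dorne 9

The standard divisor is 27775/24 ≈ 1157.292.
Standard quotas: Arden 10.0882, Brisco 1.5891, Carrow 3.6525, Dorne 8.6702.
Lower quotas: Arden 10, Brisco 1, Carrow 3, Dorne 8 (sum 22, leaving 2 seats).
Remainders in descending order: Dorne 0.6702, Carrow 0.6525, Brisco 0.5891, Arden 0.0882.
Largest remainders: Dorne, Carrow receive the extra seats.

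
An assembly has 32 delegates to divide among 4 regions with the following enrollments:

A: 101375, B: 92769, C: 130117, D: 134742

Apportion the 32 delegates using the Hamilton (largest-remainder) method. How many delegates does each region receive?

Standard divisor: 459003 ÷ 32 ≈ 14343.844.
Standard quotas: A 7.0675, B 6.4675, C 9.0713, D 9.3937.
Lower quotas: A 7, B 6, C 9, D 9 (sum 31, leaving 1 seat).
Remainders in descending order: B 0.4675, D 0.3937, C 0.0713, A 0.0675.
The surplus seat goes to B.

A=7, B=7, C=9, D=9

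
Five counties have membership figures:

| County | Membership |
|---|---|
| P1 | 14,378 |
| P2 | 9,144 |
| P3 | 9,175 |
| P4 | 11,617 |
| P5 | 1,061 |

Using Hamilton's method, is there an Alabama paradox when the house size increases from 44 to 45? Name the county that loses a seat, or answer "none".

At 44 seats: P1 14, P2 9, P3 9, P4 11, P5 1.
At 45 seats: P1 14, P2 9, P3 9, P4 12, P5 1.
No county's allocation decreased.

none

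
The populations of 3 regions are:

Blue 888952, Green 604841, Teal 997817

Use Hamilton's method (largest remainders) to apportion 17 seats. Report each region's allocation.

Standard divisor: 2491610 ÷ 17 ≈ 146565.294.
Standard quotas: Blue 6.0652, Green 4.1268, Teal 6.8080.
Lower quotas: Blue 6, Green 4, Teal 6 (sum 16, leaving 1 seat).
Remainders in descending order: Teal 0.8080, Green 0.1268, Blue 0.0652.
Largest remainder: Teal receives the extra seat.

Blue 6; Green 4; Teal 7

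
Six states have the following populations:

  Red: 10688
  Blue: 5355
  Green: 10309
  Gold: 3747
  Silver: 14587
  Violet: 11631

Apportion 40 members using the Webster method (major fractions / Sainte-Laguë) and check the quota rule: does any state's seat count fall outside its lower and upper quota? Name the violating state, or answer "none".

none

Standard quotas: Red 7.591, Blue 3.803, Green 7.322, Gold 2.661, Silver 10.361, Violet 8.261.
Webster allocation: Red 8, Blue 4, Green 7, Gold 3, Silver 10, Violet 8.
Every allocation lies between the lower and upper quota.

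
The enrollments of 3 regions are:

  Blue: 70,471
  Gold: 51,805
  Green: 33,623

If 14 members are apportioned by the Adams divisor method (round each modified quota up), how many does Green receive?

Standard divisor 155899/14 ≈ 11135.643; standard quotas: Blue 6.328, Gold 4.652, Green 3.019.
Rounding up gives 7, 5, 4 = 16 seats, so the divisor must be adjusted.
With modified divisor 12300: modified quotas Blue 5.729, Gold 4.212, Green 2.734.
Rounding up: Blue 6, Gold 5, Green 3 (total 14).
Green receives 3.

3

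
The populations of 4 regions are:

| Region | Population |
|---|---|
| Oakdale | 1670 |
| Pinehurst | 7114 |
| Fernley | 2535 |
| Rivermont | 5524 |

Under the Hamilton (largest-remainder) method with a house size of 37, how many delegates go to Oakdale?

4

Total 16843; standard divisor 16843/37 ≈ 455.216.
Standard quotas: Oakdale 3.6686, Pinehurst 15.6277, Fernley 5.5688, Rivermont 12.1349.
Lower quotas: Oakdale 3, Pinehurst 15, Fernley 5, Rivermont 12 (sum 35, leaving 2 seats).
Remainders in descending order: Oakdale 0.6686, Pinehurst 0.6277, Fernley 0.5688, Rivermont 0.1349.
Largest remainders: Oakdale, Pinehurst receive the extra seats.
Oakdale receives 4.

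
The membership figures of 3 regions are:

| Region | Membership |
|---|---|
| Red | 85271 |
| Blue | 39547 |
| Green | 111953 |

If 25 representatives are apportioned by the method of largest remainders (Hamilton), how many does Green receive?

Total 236771; standard divisor 236771/25 ≈ 9470.84.
Standard quotas: Red 9.0035, Blue 4.1757, Green 11.8208.
Lower quotas: Red 9, Blue 4, Green 11 (sum 24, leaving 1 seat).
Remainders in descending order: Green 0.8208, Blue 0.1757, Red 0.0035.
The surplus seat goes to Green.
Green receives 12.

12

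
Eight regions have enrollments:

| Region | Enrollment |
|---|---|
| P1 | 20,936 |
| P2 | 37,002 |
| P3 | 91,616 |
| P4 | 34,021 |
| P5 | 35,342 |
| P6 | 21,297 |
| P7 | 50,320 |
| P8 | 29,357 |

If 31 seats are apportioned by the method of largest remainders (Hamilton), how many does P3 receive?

9

Total 319891; standard divisor 319891/31 ≈ 10319.065.
Standard quotas: P1 2.0289, P2 3.5858, P3 8.8783, P4 3.2969, P5 3.4249, P6 2.0638, P7 4.8764, P8 2.8449.
Lower quotas: P1 2, P2 3, P3 8, P4 3, P5 3, P6 2, P7 4, P8 2 (sum 27, leaving 4 seats).
Remainders in descending order: P3 0.8783, P7 0.8764, P8 0.8449, P2 0.5858, P5 0.4249, P4 0.2969, P6 0.0638, P1 0.0289.
Largest remainders: P3, P7, P8, P2 receive the extra seats.
P3 receives 9.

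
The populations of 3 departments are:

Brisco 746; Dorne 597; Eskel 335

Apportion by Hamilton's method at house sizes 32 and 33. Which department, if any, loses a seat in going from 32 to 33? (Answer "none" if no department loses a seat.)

Eskel

At 32 seats: Brisco 14, Dorne 11, Eskel 7.
At 33 seats: Brisco 15, Dorne 12, Eskel 6.
Eskel drops from 7 to 6.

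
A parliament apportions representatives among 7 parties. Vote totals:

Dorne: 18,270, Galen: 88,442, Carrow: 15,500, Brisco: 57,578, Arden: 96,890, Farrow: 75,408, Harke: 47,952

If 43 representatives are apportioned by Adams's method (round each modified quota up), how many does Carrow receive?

Standard divisor 400040/43 ≈ 9303.256; standard quotas: Dorne 1.964, Galen 9.507, Carrow 1.666, Brisco 6.189, Arden 10.415, Farrow 8.106, Harke 5.154.
Rounding up gives 2, 10, 2, 7, 11, 9, 6 = 47 seats, so the divisor must be adjusted.
With modified divisor 9800: modified quotas Dorne 1.864, Galen 9.025, Carrow 1.582, Brisco 5.875, Arden 9.887, Farrow 7.695, Harke 4.893.
Rounding up: Dorne 2, Galen 10, Carrow 2, Brisco 6, Arden 10, Farrow 8, Harke 5 (total 43).
Carrow receives 2.

2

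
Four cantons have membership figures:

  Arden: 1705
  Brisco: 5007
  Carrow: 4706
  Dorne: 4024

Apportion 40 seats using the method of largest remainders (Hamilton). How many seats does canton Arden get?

4

The standard divisor is 15442/40 ≈ 386.05.
Standard quotas: Arden 4.4165, Brisco 12.9698, Carrow 12.1901, Dorne 10.4235.
Lower quotas: Arden 4, Brisco 12, Carrow 12, Dorne 10 (sum 38, leaving 2 seats).
Remainders in descending order: Brisco 0.9698, Dorne 0.4235, Arden 0.4165, Carrow 0.1901.
Largest remainders: Brisco, Dorne receive the extra seats.
Arden receives 4.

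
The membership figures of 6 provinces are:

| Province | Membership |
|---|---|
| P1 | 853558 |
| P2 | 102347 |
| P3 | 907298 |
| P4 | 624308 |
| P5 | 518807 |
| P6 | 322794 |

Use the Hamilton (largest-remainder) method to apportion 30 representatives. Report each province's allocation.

P1 8, P2 1, P3 8, P4 5, P5 5, P6 3

Total 3329112; standard divisor 3329112/30 ≈ 110970.4.
Standard quotas: P1 7.6918, P2 0.9223, P3 8.1760, P4 5.6259, P5 4.6752, P6 2.9088.
Lower quotas: P1 7, P2 0, P3 8, P4 5, P5 4, P6 2 (sum 26, leaving 4 seats).
Remainders in descending order: P2 0.9223, P6 0.9088, P1 0.6918, P5 0.6752, P4 0.6259, P3 0.1760.
Largest remainders: P2, P6, P1, P5 receive the extra seats.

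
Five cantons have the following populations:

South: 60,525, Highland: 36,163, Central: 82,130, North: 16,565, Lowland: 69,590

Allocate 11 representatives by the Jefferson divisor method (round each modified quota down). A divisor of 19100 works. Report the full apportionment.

South: 3; Highland: 1; Central: 4; North: 0; Lowland: 3

With modified divisor 19100: modified quotas South 3.169, Highland 1.893, Central 4.300, North 0.867, Lowland 3.643.
Rounding down: South 3, Highland 1, Central 4, North 0, Lowland 3 (total 11).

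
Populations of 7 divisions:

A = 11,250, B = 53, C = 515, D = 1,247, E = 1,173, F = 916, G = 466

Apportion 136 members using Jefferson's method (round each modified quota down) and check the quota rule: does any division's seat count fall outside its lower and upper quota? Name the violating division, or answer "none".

A

Standard quotas: A 97.951, B 0.461, C 4.484, D 10.857, E 10.213, F 7.975, G 4.057.
Jefferson allocation: A 99, B 0, C 4, D 11, E 10, F 8, G 4.
A has quota 97.951 (lower 97, upper 98) but receives 99 — outside the quota interval.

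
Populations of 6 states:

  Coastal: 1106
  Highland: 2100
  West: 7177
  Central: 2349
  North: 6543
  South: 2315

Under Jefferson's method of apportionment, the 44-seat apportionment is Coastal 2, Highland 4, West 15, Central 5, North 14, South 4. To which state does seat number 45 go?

Priority for the next seat is population ÷ (current seats + 1).
Priorities: Coastal 368.667, Highland 420.000, West 448.562, Central 391.500, North 436.200, South 463.000.
Highest priority: South.

South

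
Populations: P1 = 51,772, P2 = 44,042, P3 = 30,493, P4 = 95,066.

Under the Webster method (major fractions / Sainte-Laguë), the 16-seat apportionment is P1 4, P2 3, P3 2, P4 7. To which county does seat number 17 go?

Priority for the next seat is population ÷ (current seats + 0.5).
Priorities: P1 11504.889, P2 12583.429, P3 12197.200, P4 12675.467.
Highest priority: P4.

P4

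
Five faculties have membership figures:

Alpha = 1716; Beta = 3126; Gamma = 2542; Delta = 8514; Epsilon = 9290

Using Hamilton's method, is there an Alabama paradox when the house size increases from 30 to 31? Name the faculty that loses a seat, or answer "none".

none

At 30 seats: Alpha 2, Beta 4, Gamma 3, Delta 10, Epsilon 11.
At 31 seats: Alpha 2, Beta 4, Gamma 3, Delta 11, Epsilon 11.
No faculty's allocation decreased.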